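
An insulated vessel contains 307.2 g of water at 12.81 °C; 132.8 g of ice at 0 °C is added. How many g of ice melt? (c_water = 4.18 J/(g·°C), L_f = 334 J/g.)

m_melted ≈ 49.2 g

Cooling the water to 0 °C releases 307.2×4.18×12.81 = 16449 J.
To melt every bit of ice: 132.8×334 = 44355 J.
That's not enough to melt it all — equilibrium is at 0 °C with ice remaining.
Mass melted = 16449/334 ≈ 49.25 g.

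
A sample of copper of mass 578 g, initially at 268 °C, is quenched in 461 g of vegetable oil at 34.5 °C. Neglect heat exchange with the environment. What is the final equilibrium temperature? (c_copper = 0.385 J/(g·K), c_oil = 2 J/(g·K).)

T_f ≈ 79.9 °C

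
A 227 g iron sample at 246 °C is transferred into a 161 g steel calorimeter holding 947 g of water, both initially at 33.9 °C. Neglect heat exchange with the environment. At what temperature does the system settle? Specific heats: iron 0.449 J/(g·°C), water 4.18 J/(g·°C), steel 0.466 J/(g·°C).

T_f ≈ 39.1 °C

Heat gained plus heat lost sum to zero:
227·0.449·(T − 246) + 947·4.18·(T − 33.9) + 161·0.466·(T − 33.9) = 0
(101.92 + 3958.5 + 75.03) T = 101.92·246 + 3958.5·33.9 + 75.03·33.9
T ≈ 39.13 °C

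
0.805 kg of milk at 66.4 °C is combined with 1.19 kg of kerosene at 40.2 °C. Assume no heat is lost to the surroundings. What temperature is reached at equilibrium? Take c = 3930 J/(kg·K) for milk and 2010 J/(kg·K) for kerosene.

T_f ≈ 55.1 °C

Setting the total heat transfer to zero:
0.805*3930*(T − 66.4) + 1.19*2010*(T − 40.2) = 0
5555.6 T = 306221
T = 306221 / 5555.6 = 55.1 °C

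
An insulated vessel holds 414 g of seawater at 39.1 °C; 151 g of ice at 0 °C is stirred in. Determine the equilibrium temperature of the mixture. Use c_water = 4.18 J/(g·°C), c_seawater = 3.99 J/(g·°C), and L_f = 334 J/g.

Heat gained plus heat lost sum to zero:
melt ice: 151×334 = 50434; warm the meltwater: 631.18 T; seawater: 1651.9(T − 39.1)
2283 T = 64588 − 50434 = 14154
T ≈ 6.20 °C — above 0 °C, consistent with complete melting.

T_f ≈ 6.2 °C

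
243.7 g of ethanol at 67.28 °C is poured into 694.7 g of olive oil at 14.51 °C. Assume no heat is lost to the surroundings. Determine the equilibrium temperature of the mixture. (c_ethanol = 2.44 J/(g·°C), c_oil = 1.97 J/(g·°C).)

T_f ≈ 30.5 °C

Energy conservation, ΣQ = 0:
243.7*2.44*(T − 67.28) + 694.7*1.97*(T − 14.51) = 0
594.63(T − 67.28) + 1368.6(T − 14.51) = 0
(594.63 + 1368.6) T = 594.63*67.28 + 1368.6*14.51
T ≈ 30.49 °C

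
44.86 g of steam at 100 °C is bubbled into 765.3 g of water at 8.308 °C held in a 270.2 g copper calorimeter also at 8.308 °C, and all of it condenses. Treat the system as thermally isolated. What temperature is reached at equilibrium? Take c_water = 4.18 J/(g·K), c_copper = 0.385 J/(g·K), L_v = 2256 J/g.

T_f ≈ 42.2 °C

Conservation of energy gives ΣQ = 0:
steam→water at 100 °C releases m L_v = 44.86×2256 = 101204; condensed water 100 °C→T: 187.51(T − 100); water warms: 765.3×4.18×(T − 8.308) = 3199(T − 8.308); copper cup: 270.2×0.385×(T − 8.308) = 104.03(T − 8.308)
3490.5 T = 101204 + 18751 + 27441 = 147397
T ≈ 42.23 °C (< 100 °C, so full condensation is consistent).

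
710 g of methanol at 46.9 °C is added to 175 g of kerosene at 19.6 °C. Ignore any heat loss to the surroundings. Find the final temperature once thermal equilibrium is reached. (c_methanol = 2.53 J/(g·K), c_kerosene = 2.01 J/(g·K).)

With ΣQ=0 the equilibrium temperature is the m·c-weighted mean:
T_f = (1796.3*46.9 + 351.75*19.6) / (1796.3 + 351.75)
    = 91141 / 2148 ≈ 42.43 °C

T_f ≈ 42.4 °C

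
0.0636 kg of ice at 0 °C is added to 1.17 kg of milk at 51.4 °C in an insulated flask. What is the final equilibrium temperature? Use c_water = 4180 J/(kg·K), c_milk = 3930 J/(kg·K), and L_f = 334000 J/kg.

T_f ≈ 44.2 °C

Heat gained plus heat lost sum to zero:
melt ice: 0.0636·334000 = 21242; warm the meltwater: 265.85 T; milk: 4598.1(T − 51.4)
4863.9 T = 236342 − 21242 = 215100
T ≈ 44.22 °C. Since T > 0 °C, the all-ice-melts assumption holds.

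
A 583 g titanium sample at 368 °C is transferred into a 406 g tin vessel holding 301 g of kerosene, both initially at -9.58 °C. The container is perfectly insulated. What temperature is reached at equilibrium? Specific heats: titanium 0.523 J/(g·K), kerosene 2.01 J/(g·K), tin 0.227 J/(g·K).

Net heat exchanged in the isolated system is zero:
583*0.523*(T − 368) + 301*2.01*(T − (-9.58)) + 406*0.227*(T − (-9.58)) = 0
304.91(T − 368) + 605.01(T − (-9.58)) + 92.16(T − (-9.58)) = 0
1002.1 T = 105528
T ≈ 105.31 °C

T_f ≈ 105.3 °C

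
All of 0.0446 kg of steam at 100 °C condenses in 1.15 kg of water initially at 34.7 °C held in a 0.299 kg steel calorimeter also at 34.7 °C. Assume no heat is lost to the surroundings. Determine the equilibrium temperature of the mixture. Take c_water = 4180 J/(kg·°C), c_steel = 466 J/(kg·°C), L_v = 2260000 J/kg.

Energy balance with sensible and latent terms:
steam→water at 100 °C releases m L_v = 0.0446×2260000 = 100796; condensate cools 100→T: 0.0446×4180×(T − 100) = 186.43(T − 100); water warms: 1.15×4180×(T − 34.7) = 4807(T − 34.7); steel cup: 0.299×466×(T − 34.7) = 139.33(T − 34.7)
5132.8 T = 100796 + 18643 + 171638 = 291077
T ≈ 56.71 °C, under the boiling point, so the assumption holds.

T_f ≈ 56.7 °C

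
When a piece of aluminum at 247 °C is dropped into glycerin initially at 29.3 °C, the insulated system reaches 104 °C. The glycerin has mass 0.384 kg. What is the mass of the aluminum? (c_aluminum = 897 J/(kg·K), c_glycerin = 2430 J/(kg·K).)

Heat gained plus heat lost sum to zero:
m×897×(104 − 247) + 0.384×2430×(104 − 29.3) = 0
-128271 m = -69704
m = -69704/-128271 ≈ 0.5434 kg

m ≈ 0.543 kg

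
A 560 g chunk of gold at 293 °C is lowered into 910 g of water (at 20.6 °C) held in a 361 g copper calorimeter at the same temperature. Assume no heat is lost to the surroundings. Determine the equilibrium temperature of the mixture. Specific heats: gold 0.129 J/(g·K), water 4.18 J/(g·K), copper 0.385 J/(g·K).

T_f ≈ 25.5 °C

Conservation of energy gives ΣQ = 0:
560×0.129×(T − 293) + 910×4.18×(T − 20.6) + 361×0.385×(T − 20.6) = 0
72.24(T − 293) + 3803.8(T − 20.6) + 138.99(T − 20.6) = 0
4015 T = 102388
T = 102388 / 4015 = 25.5 °C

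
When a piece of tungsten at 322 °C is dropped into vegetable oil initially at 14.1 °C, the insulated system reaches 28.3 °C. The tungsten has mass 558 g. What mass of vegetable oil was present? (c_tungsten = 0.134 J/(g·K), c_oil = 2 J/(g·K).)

m ≈ 773 g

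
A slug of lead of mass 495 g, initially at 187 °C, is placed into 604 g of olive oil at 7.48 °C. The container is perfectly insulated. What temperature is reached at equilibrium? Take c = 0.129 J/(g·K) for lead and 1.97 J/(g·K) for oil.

T_f ≈ 16.6 °C

T_f is the heat-capacity-weighted average of the initial temperatures:
T_f = (63.86×187 + 1189.9×7.48) / (63.86 + 1189.9)
    = 20841 / 1253.7 ≈ 16.62 °C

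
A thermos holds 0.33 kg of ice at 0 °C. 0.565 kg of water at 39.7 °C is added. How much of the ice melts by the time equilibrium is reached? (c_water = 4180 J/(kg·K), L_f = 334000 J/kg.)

Cooling the water to 0 °C releases 0.565×4180×39.7 = 93759 J.
Fully melting the ice requires m_ice L_f = 0.33×334000 = 110220 J.
93759 J < 110220 J, so only part of the ice melts and the system sits at 0 °C.
Mass melted = 93759/334000 ≈ 0.2807 kg.

m_melted ≈ 0.281 kg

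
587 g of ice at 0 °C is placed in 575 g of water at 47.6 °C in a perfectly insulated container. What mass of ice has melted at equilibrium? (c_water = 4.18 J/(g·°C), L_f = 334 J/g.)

Cooling the water to 0 °C releases 575·4.18·47.6 = 114407 J.
To melt every bit of ice: 587·334 = 196058 J.
Since 114407 < 196058 J, not all the ice melts; equilibrium is at 0 °C.
m_melt = 114407 / L_f = 342.5 g.

m_melted ≈ 343 g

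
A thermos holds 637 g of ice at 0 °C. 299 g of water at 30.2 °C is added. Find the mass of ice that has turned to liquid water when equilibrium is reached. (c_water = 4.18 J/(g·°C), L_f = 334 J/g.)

m_melted ≈ 113 g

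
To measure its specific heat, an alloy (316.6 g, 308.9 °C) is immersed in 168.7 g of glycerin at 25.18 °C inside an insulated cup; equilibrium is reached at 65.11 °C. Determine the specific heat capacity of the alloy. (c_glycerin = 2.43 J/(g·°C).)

c ≈ 0.212 J/(g·°C)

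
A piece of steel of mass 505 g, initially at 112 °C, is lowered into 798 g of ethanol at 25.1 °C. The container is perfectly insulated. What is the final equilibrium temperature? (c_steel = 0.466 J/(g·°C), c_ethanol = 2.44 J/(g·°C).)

T_f ≈ 34.5 °C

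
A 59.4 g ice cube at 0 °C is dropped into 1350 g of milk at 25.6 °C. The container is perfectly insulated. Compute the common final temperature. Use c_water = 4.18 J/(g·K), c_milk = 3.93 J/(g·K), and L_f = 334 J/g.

Energy conservation, ΣQ = 0:
melt ice: 59.4×334 = 19840; meltwater 0→T: 59.4×4.18×T = 248.29 T; milk cools: 1350×3.93×(T − 25.6) = 5305.5(T − 25.6)
5553.8 T = 135821 − 19840 = 115981
T ≈ 20.88 °C. Since T > 0 °C, the all-ice-melts assumption holds.

T_f ≈ 20.9 °C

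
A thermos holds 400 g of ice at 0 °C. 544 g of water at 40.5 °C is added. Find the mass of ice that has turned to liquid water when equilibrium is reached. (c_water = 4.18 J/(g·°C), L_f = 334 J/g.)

Water can give up m c ΔT = 544·4.18·40.5 = 92094 J before reaching 0 °C.
Melting all 400 g of ice would need 400·334 = 133600 J.
Since 92094 < 133600 J, not all the ice melts; equilibrium is at 0 °C.
Mass melted = 92094/334 ≈ 275.7 g.

m_melted ≈ 276 g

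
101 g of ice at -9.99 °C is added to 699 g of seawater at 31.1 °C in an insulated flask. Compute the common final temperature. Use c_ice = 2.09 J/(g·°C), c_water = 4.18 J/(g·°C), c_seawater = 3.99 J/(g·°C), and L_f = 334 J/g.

T_f ≈ 15.8 °C

Let T be the final temperature. ΣQ_i = 0:
ice -9.99→0 °C: 101×2.09×9.99 = 2108.8; melt ice: 101×334 = 33734; warm the meltwater: 422.18 T; seawater: 2789(T − 31.1)
3211.2 T = 86738 − 35843 = 50895
T ≈ 15.85 °C. Since T > 0 °C, the all-ice-melts assumption holds.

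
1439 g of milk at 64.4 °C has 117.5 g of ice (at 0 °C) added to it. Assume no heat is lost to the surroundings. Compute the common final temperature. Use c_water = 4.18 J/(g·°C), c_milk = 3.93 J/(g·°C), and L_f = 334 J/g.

Setting the total heat transfer to zero:
melt ice: 117.5·334 = 39245; meltwater 0→T: 117.5·4.18·T = 491.15 T; milk cools: 1439·3.93·(T − 64.4) = 5655.3(T − 64.4)
6146.4 T = 364199 − 39245 = 324954
T ≈ 52.87 °C (positive, so assuming full melt was valid).

T_f ≈ 52.9 °C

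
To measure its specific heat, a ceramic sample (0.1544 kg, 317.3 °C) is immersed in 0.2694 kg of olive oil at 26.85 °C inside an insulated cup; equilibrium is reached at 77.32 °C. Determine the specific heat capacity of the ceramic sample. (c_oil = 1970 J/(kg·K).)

c ≈ 723 J/(kg·K)

Setting the total heat transfer to zero:
0.1544·c·(77.32 − 317.3) + 0.2694·1970·(77.32 − 26.85) = 0
-37.05 c = -26785
c = -26785/-37.05 ≈ 722.9 J/(kg·K)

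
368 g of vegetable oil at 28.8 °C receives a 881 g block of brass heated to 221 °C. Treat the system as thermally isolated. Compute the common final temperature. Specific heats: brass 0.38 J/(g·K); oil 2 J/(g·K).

T_f ≈ 88.9 °C

T_f = Σ m_i c_i T_i / Σ m_i c_i:
T_f = (334.78·221 + 736·28.8) / (334.78 + 736)
    = 95183 / 1070.8 ≈ 88.89 °C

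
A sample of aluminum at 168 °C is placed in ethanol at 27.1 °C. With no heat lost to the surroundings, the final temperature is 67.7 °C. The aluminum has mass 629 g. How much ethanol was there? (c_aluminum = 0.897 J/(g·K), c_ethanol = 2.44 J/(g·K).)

Let T be the final temperature. ΣQ_i = 0:
629×0.897×(67.7 − 168) + m×2.44×(67.7 − 27.1) = 0
99.06 m = 56591
m = 56591/99.06 ≈ 571.3 g

m ≈ 571 g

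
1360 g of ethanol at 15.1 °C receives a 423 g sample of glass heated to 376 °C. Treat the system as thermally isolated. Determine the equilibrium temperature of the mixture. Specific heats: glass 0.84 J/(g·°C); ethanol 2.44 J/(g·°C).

Net heat exchanged in the isolated system is zero:
423*0.84*(T − 376) + 1360*2.44*(T − 15.1) = 0
3673.7 T = 183708
T = 183708 / 3673.7 = 50 °C

T_f ≈ 50.0 °C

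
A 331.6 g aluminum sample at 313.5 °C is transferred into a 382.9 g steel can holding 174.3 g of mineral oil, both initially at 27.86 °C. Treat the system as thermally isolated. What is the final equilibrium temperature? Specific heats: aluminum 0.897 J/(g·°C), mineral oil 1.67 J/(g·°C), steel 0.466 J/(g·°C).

T_f ≈ 138.6 °C

Conservation of energy gives ΣQ = 0:
331.6*0.897*(T − 313.5) + 174.3*1.67*(T − 27.86) + 382.9*0.466*(T − 27.86) = 0
297.45(T − 313.5) + 291.08(T − 27.86) + 178.43(T − 27.86) = 0
766.96 T = 106330
T = 106330/766.96 ≈ 138.64 °C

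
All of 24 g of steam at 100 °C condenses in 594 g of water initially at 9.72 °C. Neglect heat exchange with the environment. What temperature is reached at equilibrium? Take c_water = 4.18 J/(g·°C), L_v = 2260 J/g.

T_f ≈ 34.2 °C

Energy conservation, ΣQ = 0:
steam→water at 100 °C releases m L_v = 24×2260 = 54240; condensate cools 100→T: 24×4.18×(T − 100) = 100.32(T − 100); original water: 2482.9(T − 9.72)
2583.2 T = 54240 + 10032 + 24134 = 88406
T ≈ 34.22 °C — below 100 °C, confirming all the steam condensed.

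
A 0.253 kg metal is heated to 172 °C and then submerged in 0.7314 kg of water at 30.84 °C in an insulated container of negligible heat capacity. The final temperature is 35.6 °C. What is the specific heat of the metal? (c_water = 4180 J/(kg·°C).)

m_s c (T_s − T_f) = m_water c_water (T_f − T_0):
0.253·c·(172 − 35.6) = 0.7314·4180·(35.6 − 30.84)
34.51 c = 14553  ⇒  c ≈ 421.7 J/(kg·°C)

c ≈ 422 J/(kg·°C)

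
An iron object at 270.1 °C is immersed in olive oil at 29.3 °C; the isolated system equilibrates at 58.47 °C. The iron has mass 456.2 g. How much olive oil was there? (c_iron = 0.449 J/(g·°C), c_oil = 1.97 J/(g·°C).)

m ≈ 754 g

|Q_iron| = |Q_oil|:
456.2×0.449×(270.1 − 58.47) = m×1.97×(58.47 − 29.3)
57.46 m = 43349  ⇒  m ≈ 754.4 g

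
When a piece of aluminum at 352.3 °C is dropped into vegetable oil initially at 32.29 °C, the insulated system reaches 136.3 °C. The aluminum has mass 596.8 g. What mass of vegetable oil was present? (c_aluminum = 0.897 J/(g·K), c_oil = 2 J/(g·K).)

|Q_aluminum| = |Q_oil|:
596.8×0.897×(352.3 − 136.3) = m×2×(136.3 − 32.29)
208.02 m = 115631  ⇒  m ≈ 555.9 g

m ≈ 556 g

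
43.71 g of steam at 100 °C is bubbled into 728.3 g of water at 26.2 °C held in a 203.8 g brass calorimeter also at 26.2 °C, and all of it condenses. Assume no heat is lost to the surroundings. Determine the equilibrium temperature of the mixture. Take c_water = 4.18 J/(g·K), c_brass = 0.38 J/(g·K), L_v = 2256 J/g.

T_f ≈ 60.1 °C

Let T be the final temperature. ΣQ_i = 0:
latent heat released on condensation: 43.71·2256 = 98610
  condensed water 100 °C→T: 182.71(T − 100)
  original water: 3044.3(T − 26.2)
  brass cup: 203.8·0.38·(T − 26.2) = 77.44(T − 26.2)
3304.4 T = 98610 + 18271 + 81790 = 198670
T ≈ 60.12 °C — below 100 °C, confirming all the steam condensed.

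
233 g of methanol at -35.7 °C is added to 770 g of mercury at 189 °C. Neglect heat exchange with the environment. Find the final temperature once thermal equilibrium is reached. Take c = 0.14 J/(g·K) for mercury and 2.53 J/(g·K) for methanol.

Heat gained plus heat lost sum to zero:
770×0.14×(T − 189) + 233×2.53×(T − (-35.7)) = 0
107.8(T − 189) + 589.49(T − (-35.7)) = 0
(107.8 + 589.49) T = 107.8×189 + 589.49×(-35.7)
T = -670.59 / 697.29 = -0.962 °C

T_f ≈ -1.0 °C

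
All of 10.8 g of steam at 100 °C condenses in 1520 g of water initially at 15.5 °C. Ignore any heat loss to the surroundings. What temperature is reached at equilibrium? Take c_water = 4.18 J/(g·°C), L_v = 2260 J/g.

T_f ≈ 19.9 °C

Energy balance with sensible and latent terms:
latent heat released on condensation: 10.8×2260 = 24408; condensed water 100 °C→T: 45.14(T − 100); water warms: 1520×4.18×(T − 15.5) = 6353.6(T − 15.5)
6398.7 T = 24408 + 4514.4 + 98481 = 127403
T ≈ 19.91 °C — below 100 °C, confirming all the steam condensed.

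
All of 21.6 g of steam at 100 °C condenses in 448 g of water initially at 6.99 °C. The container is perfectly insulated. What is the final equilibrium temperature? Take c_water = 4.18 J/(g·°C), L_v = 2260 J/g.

Energy conservation, ΣQ = 0:
condense steam: −21.6×2260 = −48816; condensed water 100 °C→T: 90.29(T − 100); water warms: 448×4.18×(T − 6.99) = 1872.6(T − 6.99)
1962.9 T = 48816 + 9028.8 + 13090 = 70935
T ≈ 36.14 °C, under the boiling point, so the assumption holds.

T_f ≈ 36.1 °C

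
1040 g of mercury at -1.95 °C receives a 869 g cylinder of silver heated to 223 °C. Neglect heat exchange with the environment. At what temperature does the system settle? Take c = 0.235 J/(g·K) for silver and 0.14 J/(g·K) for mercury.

T_f ≈ 129.4 °C

With ΣQ=0 the equilibrium temperature is the m·c-weighted mean:
T_f = (204.21*223 + 145.6*(-1.95)) / (204.21 + 145.6)
    = 45256 / 349.81 ≈ 129.37 °C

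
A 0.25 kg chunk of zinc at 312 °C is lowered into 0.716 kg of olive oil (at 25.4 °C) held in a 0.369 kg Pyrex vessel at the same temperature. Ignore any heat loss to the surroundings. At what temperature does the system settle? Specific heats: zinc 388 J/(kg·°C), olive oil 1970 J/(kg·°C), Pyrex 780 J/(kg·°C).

T_f ≈ 40.9 °C

T_f = Σ m_i c_i T_i / Σ m_i c_i:
T_f = (97·312 + 1410.5·25.4 + 287.82·25.4) / (97 + 1410.5 + 287.82)
    = 73402 / 1795.3 ≈ 40.88 °C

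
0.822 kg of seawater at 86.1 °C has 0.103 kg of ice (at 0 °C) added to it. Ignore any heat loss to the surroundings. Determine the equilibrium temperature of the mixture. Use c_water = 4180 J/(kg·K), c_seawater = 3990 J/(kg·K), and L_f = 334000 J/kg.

Taking heat into each body as positive, Σ m c ΔT = 0:
melt ice: 0.103×334000 = 34402
  warm the meltwater: 430.54 T
  seawater cools: 0.822×3990×(T − 86.1) = 3279.8(T − 86.1)
3710.3 T = 282389 − 34402 = 247987
T ≈ 66.84 °C — above 0 °C, consistent with complete melting.

T_f ≈ 66.8 °C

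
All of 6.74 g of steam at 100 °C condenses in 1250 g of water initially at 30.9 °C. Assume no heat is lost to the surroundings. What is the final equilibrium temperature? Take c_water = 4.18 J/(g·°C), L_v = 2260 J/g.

Let T be the final temperature. ΣQ_i = 0:
condense steam: −6.74×2260 = −15232
  condensate cools 100→T: 6.74×4.18×(T − 100) = 28.17(T − 100)
  water warms: 1250×4.18×(T − 30.9) = 5225(T − 30.9)
5253.2 T = 15232 + 2817.3 + 161452 = 179502
T ≈ 34.17 °C (< 100 °C, so full condensation is consistent).

T_f ≈ 34.2 °C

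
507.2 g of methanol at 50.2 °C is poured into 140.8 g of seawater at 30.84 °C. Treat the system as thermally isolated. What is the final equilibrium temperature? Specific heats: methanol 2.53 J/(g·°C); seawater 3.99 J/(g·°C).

T_f ≈ 44.3 °C

Let T be the final temperature. ΣQ_i = 0:
507.2*2.53*(T − 50.2) + 140.8*3.99*(T − 30.84) = 0
1845 T = 81743
T = 81743/1845 ≈ 44.31 °C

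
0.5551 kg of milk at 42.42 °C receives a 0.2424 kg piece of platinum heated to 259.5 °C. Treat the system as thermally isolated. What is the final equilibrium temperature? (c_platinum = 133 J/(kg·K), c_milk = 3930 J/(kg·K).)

Taking heat into each body as positive, Σ m c ΔT = 0:
0.2424·133·(T − 259.5) + 0.5551·3930·(T − 42.42) = 0
32.24(T − 259.5) + 2181.5(T − 42.42) = 0
(32.24 + 2181.5) T = 32.24·259.5 + 2181.5·42.42
T = 100907 / 2213.8 = 45.6 °C

T_f ≈ 45.6 °C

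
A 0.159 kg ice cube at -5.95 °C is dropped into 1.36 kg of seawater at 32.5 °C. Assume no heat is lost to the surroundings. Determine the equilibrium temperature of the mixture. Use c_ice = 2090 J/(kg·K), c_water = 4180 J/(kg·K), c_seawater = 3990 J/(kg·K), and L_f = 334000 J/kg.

T_f ≈ 19.9 °C

Let T be the final temperature. ΣQ_i = 0:
ice -5.95→0 °C: 0.159×2090×5.95 = 1977.2
  latent heat to melt: 0.159×334000 = 53106
  warm the meltwater: 664.62 T
  seawater: 5426.4(T − 32.5)
6091 T = 176358 − 55083 = 121275
T ≈ 19.91 °C — above 0 °C, consistent with complete melting.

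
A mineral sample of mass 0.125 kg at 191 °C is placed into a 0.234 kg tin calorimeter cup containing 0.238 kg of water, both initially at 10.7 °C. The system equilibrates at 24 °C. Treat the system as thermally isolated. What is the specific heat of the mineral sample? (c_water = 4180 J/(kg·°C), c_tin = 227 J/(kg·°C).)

c ≈ 668 J/(kg·°C)

Conservation of energy gives ΣQ = 0:
0.125·c·(24 − 191) + 0.238·4180·(24 − 10.7) + 0.234·227·(24 − 10.7) = 0
-20.88 c = -13938
c = -13938/-20.88 ≈ 667.7 J/(kg·°C)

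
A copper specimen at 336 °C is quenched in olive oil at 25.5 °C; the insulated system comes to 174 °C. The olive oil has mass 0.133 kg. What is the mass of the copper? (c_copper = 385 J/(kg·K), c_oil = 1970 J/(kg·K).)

Net heat exchanged in the isolated system is zero:
m×385×(174 − 336) + 0.133×1970×(174 − 25.5) = 0
-62370 m = -38908
m = -38908/-62370 ≈ 0.6238 kg

m ≈ 0.624 kg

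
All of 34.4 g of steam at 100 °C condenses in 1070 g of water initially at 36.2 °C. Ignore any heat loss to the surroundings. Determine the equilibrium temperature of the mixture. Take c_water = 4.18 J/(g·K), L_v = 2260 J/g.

Heat gained plus heat lost sum to zero:
steam→water at 100 °C releases m L_v = 34.4×2260 = 77744
  condensed water 100 °C→T: 143.79(T − 100)
  water warms: 1070×4.18×(T − 36.2) = 4472.6(T − 36.2)
4616.4 T = 77744 + 14379 + 161908 = 254031
T ≈ 55.03 °C (< 100 °C, so full condensation is consistent).

T_f ≈ 55.0 °C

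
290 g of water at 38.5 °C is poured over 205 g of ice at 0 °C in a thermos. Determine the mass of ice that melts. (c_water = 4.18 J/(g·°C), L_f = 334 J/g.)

Heat available from the water dropping to 0 °C: 290·4.18·38.5 = 46670 J.
Fully melting the ice requires m_ice L_f = 205·334 = 68470 J.
Since 46670 < 68470 J, not all the ice melts; equilibrium is at 0 °C.
m_melt = 46670 / L_f = 139.7 g.

m_melted ≈ 140 g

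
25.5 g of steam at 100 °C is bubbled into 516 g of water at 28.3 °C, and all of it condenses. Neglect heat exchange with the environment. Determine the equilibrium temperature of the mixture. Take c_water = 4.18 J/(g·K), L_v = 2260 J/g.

Heat gained plus heat lost sum to zero:
latent heat released on condensation: 25.5×2260 = 57630; condensed water 100 °C→T: 106.59(T − 100); water warms: 516×4.18×(T − 28.3) = 2156.9(T − 28.3)
2263.5 T = 57630 + 10659 + 61040 = 129329
T ≈ 57.14 °C (< 100 °C, so full condensation is consistent).

T_f ≈ 57.1 °C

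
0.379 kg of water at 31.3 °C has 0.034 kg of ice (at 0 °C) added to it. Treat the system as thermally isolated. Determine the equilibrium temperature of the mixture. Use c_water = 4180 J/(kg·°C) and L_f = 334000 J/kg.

T_f ≈ 22.1 °C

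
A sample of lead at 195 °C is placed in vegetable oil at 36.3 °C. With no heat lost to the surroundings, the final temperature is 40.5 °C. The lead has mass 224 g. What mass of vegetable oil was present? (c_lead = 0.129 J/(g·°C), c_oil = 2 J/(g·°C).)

m ≈ 531 g

|Q_lead| = |Q_oil|:
224×0.129×(195 − 40.5) = m×2×(40.5 − 36.3)
8.4 m = 4464.4  ⇒  m ≈ 531.5 g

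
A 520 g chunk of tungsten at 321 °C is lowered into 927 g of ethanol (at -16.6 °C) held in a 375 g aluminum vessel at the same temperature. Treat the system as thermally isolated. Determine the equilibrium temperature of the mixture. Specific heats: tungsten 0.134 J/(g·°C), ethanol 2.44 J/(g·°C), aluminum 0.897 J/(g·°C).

Setting the total heat transfer to zero:
520·0.134·(T − 321) + 927·2.44·(T − (-16.6)) + 375·0.897·(T − (-16.6)) = 0
2667.9 T = -20764
T ≈ -7.78 °C

T_f ≈ -7.8 °C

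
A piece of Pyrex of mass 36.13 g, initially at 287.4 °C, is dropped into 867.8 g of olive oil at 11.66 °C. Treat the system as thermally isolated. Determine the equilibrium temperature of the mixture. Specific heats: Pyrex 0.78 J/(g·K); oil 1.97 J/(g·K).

T_f ≈ 16.1 °C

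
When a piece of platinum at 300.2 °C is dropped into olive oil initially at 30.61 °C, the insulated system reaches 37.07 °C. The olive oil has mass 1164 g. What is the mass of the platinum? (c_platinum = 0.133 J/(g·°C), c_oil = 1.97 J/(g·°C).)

m ≈ 423 g

Heat gained plus heat lost sum to zero:
m·0.133·(37.07 − 300.2) + 1164·1.97·(37.07 − 30.61) = 0
-35 m = -14813
m = -14813/-35 ≈ 423.3 g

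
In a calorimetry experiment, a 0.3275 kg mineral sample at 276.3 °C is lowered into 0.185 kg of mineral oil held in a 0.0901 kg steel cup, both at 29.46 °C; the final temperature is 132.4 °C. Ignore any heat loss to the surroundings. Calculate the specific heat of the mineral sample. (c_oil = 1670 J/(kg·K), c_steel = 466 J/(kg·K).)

Setting the total heat transfer to zero:
0.3275×c×(132.4 − 276.3) + 0.185×1670×(132.4 − 29.46) + 0.0901×466×(132.4 − 29.46) = 0
-47.13 c = -36125
c = -36125/-47.13 ≈ 766.6 J/(kg·K)

c ≈ 767 J/(kg·K)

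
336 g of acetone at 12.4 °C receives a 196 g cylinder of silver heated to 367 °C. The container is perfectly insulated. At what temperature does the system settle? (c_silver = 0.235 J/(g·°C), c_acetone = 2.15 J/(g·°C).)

Net heat exchanged in the isolated system is zero:
196·0.235·(T − 367) + 336·2.15·(T − 12.4) = 0
(46.06 + 722.4) T = 46.06·367 + 722.4·12.4
T ≈ 33.65 °C

T_f ≈ 33.7 °C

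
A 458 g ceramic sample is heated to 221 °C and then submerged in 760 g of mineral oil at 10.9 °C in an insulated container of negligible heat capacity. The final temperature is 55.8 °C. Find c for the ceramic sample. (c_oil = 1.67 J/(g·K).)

m_s c (T_s − T_f) = m_oil c_oil (T_f − T_0):
458·c·(221 − 55.8) = 760·1.67·(55.8 − 10.9)
75662 c = 56987  ⇒  c ≈ 0.7532 J/(g·K)

c ≈ 0.753 J/(g·K)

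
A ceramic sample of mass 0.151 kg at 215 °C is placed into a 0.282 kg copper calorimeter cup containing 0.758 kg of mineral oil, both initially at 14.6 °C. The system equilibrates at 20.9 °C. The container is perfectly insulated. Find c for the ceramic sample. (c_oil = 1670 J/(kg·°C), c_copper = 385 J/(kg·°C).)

c ≈ 295 J/(kg·°C)

Setting the total heat transfer to zero:
0.151·c·(20.9 − 215) + 0.758·1670·(20.9 − 14.6) + 0.282·385·(20.9 − 14.6) = 0
-29.31 c = -8658.9
c = -8658.9/-29.31 ≈ 295.4 J/(kg·°C)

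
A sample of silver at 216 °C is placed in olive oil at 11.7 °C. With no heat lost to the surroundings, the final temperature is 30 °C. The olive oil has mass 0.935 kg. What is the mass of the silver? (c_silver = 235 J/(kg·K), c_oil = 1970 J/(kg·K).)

m ≈ 0.771 kg

|Q_silver| = |Q_oil|:
m·235·(216 − 30) = 0.935·1970·(30 − 11.7)
43710 m = 33708  ⇒  m ≈ 0.7712 kg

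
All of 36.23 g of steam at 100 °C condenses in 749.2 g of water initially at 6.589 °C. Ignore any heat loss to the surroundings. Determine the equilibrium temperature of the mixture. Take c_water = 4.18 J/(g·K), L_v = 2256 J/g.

T_f ≈ 35.8 °C

Net heat exchanged in the isolated system is zero:
steam→water at 100 °C releases m L_v = 36.23·2256 = 81735
  condensate cools 100→T: 36.23·4.18·(T − 100) = 151.44(T − 100)
  water warms: 749.2·4.18·(T − 6.589) = 3131.7(T − 6.589)
3283.1 T = 81735 + 15144 + 20634 = 117514
T ≈ 35.79 °C (< 100 °C, so full condensation is consistent).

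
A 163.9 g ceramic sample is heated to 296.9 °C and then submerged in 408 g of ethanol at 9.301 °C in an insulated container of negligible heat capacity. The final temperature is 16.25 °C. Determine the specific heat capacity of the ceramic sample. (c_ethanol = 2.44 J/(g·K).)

c ≈ 0.15 J/(g·K)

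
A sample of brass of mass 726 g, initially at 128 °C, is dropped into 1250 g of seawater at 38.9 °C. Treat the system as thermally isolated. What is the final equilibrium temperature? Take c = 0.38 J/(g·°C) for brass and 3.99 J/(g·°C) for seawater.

T_f ≈ 43.6 °C

Set heat shed by the hot body equal to heat absorbed by the cold body:
726*0.38*(128 − T) = 1250*3.99*(T − 38.9)
275.88(128 − T) = 4987.5(T − 38.9)
5263.4 T = 229326  ⇒  T ≈ 43.57 °C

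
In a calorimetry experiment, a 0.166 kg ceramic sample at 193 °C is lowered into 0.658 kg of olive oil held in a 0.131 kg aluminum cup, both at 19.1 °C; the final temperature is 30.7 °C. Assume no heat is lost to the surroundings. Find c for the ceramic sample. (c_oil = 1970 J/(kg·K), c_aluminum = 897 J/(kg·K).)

Let T be the final temperature. ΣQ_i = 0:
0.166·c·(30.7 − 193) + 0.658·1970·(30.7 − 19.1) + 0.131·897·(30.7 − 19.1) = 0
-26.94 c = -16400
c = -16400/-26.94 ≈ 608.7 J/(kg·K)

c ≈ 609 J/(kg·K)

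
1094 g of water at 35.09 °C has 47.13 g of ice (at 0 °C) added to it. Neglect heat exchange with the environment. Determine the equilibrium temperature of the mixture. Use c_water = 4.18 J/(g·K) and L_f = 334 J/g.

T_f ≈ 30.3 °C

Energy conservation, ΣQ = 0:
melt ice: 47.13×334 = 15741; warm the meltwater: 197 T; water: 4572.9(T − 35.09)
4769.9 T = 160464 − 15741 = 144722
T ≈ 30.34 °C. Since T > 0 °C, the all-ice-melts assumption holds.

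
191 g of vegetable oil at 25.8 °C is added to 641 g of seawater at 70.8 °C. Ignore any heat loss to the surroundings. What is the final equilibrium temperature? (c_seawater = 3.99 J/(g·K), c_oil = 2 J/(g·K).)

T_f ≈ 65.0 °C

With ΣQ=0 the equilibrium temperature is the m·c-weighted mean:
T_f = (2557.6·70.8 + 382·25.8) / (2557.6 + 382)
    = 190933 / 2939.6 ≈ 64.95 °C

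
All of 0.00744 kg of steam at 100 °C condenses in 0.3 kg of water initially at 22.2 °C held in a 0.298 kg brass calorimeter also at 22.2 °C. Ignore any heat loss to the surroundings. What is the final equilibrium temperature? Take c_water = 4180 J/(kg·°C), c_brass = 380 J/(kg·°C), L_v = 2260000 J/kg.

T_f ≈ 36.0 °C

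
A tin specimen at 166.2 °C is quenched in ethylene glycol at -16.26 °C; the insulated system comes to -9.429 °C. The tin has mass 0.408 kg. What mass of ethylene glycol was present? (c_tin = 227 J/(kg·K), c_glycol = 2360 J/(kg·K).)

|Q_tin| = |Q_glycol|:
0.408×227×(166.2 − -9.429) = m×2360×(-9.429 − (-16.26))
16121 m = 16266  ⇒  m ≈ 1.009 kg

m ≈ 1.01 kg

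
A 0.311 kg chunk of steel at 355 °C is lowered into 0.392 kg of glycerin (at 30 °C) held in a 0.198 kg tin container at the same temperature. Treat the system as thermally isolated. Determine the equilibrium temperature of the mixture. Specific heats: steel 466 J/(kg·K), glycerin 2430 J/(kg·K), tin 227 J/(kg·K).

T_f ≈ 71.2 °C

Conservation of energy gives ΣQ = 0:
0.311*466*(T − 355) + 0.392*2430*(T − 30) + 0.198*227*(T − 30) = 0
144.93(T − 355) + 952.56(T − 30) + 44.95(T − 30) = 0
1142.4 T = 81374
T = 81374 / 1142.4 = 71.2 °C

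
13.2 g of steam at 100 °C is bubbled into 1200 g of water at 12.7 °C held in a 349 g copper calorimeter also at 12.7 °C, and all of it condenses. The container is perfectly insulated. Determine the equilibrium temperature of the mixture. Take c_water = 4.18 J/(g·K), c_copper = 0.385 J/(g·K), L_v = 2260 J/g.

Net heat exchanged in the isolated system is zero:
steam→water at 100 °C releases m L_v = 13.2×2260 = 29832
  condensed water 100 °C→T: 55.18(T − 100)
  water warms: 1200×4.18×(T − 12.7) = 5016(T − 12.7)
  copper cup: 349×0.385×(T − 12.7) = 134.37(T − 12.7)
5205.5 T = 29832 + 5517.6 + 65410 = 100759
T ≈ 19.36 °C (< 100 °C, so full condensation is consistent).

T_f ≈ 19.4 °C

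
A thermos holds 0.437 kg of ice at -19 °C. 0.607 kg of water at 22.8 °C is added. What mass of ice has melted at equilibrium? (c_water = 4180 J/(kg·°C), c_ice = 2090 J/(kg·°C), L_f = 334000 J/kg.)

Heat available from the water dropping to 0 °C: 0.607·4180·22.8 = 57850 J.
Of that, 0.437·2090·19 = 17353 J goes to bring the ice to 0 °C, leaving 40496 J.
Fully melting the ice requires m_ice L_f = 0.437·334000 = 145958 J.
Since 40496 < 145958 J, not all the ice melts; equilibrium is at 0 °C.
Mass melted = 40496/334000 ≈ 0.1212 kg.

m_melted ≈ 0.121 kg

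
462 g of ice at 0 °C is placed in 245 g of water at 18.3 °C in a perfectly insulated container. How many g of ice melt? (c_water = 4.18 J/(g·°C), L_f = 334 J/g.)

Heat available from the water dropping to 0 °C: 245·4.18·18.3 = 18741 J.
To melt every bit of ice: 462·334 = 154308 J.
18741 J < 154308 J, so only part of the ice melts and the system sits at 0 °C.
m_melted·334 = 18741  ⇒  m_melted ≈ 56.11 g.

m_melted ≈ 56.1 g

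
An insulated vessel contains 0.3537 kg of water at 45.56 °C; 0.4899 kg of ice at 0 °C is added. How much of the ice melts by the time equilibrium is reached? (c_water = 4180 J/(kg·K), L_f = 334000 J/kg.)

m_melted ≈ 0.202 kg

Water can give up m c ΔT = 0.3537·4180·45.56 = 67359 J before reaching 0 °C.
To melt every bit of ice: 0.4899·334000 = 163627 J.
Since 67359 < 163627 J, not all the ice melts; equilibrium is at 0 °C.
m_melted·334000 = 67359  ⇒  m_melted ≈ 0.2017 kg.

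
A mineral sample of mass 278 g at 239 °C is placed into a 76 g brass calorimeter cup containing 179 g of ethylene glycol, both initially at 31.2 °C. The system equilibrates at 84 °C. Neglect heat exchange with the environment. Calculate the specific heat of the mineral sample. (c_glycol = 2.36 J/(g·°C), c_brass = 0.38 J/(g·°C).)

c ≈ 0.553 J/(g·°C)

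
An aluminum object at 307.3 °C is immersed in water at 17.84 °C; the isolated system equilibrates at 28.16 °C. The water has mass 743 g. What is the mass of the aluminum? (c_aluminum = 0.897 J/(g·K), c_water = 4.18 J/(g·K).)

m ≈ 128 g

Let T be the final temperature. ΣQ_i = 0:
m·0.897·(28.16 − 307.3) + 743·4.18·(28.16 − 17.84) = 0
-250.39 m = -32051
m = -32051/-250.39 ≈ 128 g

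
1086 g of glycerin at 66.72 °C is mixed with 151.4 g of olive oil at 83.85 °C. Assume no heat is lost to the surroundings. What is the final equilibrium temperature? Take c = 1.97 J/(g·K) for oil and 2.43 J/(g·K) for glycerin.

T_f ≈ 68.5 °C

Conservation of energy gives ΣQ = 0:
151.4*1.97*(T − 83.85) + 1086*2.43*(T − 66.72) = 0
298.26(T − 83.85) + 2639(T − 66.72) = 0
2937.2 T = 201082
T ≈ 68.46 °C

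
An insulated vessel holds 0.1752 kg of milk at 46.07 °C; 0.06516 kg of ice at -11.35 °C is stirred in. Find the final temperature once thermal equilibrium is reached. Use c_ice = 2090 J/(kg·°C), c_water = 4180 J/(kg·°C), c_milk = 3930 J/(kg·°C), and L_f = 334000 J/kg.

Energy conservation, ΣQ = 0:
ice -11.35→0 °C: 0.06516×2090×11.35 = 1545.7; melt ice: 0.06516×334000 = 21763; warm the meltwater: 272.37 T; milk: 688.54(T − 46.07)
960.9 T = 31721 − 23309 = 8411.7
T ≈ 8.75 °C (positive, so assuming full melt was valid).

T_f ≈ 8.8 °C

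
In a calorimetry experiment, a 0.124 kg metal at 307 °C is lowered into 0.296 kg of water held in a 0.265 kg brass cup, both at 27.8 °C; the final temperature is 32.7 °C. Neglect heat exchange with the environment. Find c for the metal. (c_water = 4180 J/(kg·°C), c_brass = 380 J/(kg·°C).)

c ≈ 193 J/(kg·°C)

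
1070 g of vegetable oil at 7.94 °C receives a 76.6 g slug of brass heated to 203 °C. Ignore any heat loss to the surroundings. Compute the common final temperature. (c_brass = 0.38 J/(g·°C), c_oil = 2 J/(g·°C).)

T_f ≈ 10.6 °C

Net heat exchanged in the isolated system is zero:
76.6·0.38·(T − 203) + 1070·2·(T − 7.94) = 0
29.11(T − 203) + 2140(T − 7.94) = 0
(29.11 + 2140) T = 29.11·203 + 2140·7.94
T ≈ 10.56 °C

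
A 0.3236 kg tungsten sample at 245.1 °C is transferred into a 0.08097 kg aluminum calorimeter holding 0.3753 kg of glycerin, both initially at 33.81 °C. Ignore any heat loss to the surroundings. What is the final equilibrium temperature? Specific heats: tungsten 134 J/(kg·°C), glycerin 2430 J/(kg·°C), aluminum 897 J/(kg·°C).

T_f ≈ 42.7 °C

Setting the total heat transfer to zero:
0.3236*134*(T − 245.1) + 0.3753*2430*(T − 33.81) + 0.08097*897*(T − 33.81) = 0
43.36(T − 245.1) + 911.98(T − 33.81) + 72.63(T − 33.81) = 0
(43.36 + 911.98 + 72.63) T = 43.36*245.1 + 911.98*33.81 + 72.63*33.81
T = 43918 / 1028 = 42.7 °C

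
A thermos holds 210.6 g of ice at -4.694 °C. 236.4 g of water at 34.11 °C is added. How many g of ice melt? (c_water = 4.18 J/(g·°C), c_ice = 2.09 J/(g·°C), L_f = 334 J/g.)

m_melted ≈ 94.7 g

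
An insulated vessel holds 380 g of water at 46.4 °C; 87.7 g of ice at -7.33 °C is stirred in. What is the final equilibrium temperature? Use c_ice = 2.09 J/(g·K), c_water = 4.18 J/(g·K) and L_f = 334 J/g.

Energy balance with sensible and latent terms:
ice -7.33→0 °C: 87.7×2.09×7.33 = 1343.5
  latent heat to melt: 87.7×334 = 29292
  warm the meltwater: 366.59 T
  water cools: 380×4.18×(T − 46.4) = 1588.4(T − 46.4)
1955 T = 73702 − 30635 = 43066
T ≈ 22.03 °C (positive, so assuming full melt was valid).

T_f ≈ 22.0 °C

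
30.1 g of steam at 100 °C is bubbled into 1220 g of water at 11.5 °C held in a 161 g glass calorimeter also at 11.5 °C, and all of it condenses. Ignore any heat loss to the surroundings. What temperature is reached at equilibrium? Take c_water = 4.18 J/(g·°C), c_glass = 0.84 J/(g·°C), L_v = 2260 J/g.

Net heat exchanged in the isolated system is zero:
latent heat released on condensation: 30.1·2260 = 68026; condensed water 100 °C→T: 125.82(T − 100); water warms: 1220·4.18·(T − 11.5) = 5099.6(T − 11.5); glass cup: 161·0.84·(T − 11.5) = 135.24(T − 11.5)
5360.7 T = 68026 + 12582 + 60201 = 140808
T ≈ 26.27 °C, under the boiling point, so the assumption holds.

T_f ≈ 26.3 °C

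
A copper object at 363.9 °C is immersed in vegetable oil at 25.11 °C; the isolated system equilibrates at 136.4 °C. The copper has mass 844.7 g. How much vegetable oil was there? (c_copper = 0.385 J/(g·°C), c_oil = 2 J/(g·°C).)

m ≈ 332 g

|Q_copper| = |Q_oil|:
844.7·0.385·(363.9 − 136.4) = m·2·(136.4 − 25.11)
222.58 m = 73985  ⇒  m ≈ 332.4 g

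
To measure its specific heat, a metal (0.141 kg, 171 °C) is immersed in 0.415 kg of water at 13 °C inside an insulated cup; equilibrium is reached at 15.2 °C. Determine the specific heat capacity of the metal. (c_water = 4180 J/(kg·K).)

c ≈ 174 J/(kg·K)

m_s c (T_s − T_f) = m_water c_water (T_f − T_0):
0.141·c·(171 − 15.2) = 0.415·4180·(15.2 − 13)
21.97 c = 3816.3  ⇒  c ≈ 173.7 J/(kg·K)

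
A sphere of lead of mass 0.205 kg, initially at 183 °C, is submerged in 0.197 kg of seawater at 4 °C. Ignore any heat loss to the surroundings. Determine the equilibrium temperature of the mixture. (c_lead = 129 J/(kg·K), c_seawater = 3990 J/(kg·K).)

T_f = Σ m_i c_i T_i / Σ m_i c_i:
T_f = (26.44×183 + 786.03×4) / (26.44 + 786.03)
    = 7983.6 / 812.48 ≈ 9.83 °C

T_f ≈ 9.8 °C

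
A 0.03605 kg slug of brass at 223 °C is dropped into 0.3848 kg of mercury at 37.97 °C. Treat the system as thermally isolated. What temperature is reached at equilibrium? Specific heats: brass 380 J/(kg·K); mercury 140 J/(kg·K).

T_f ≈ 75.5 °C

Taking heat into each body as positive, Σ m c ΔT = 0:
0.03605*380*(T − 223) + 0.3848*140*(T − 37.97) = 0
13.7(T − 223) + 53.87(T − 37.97) = 0
67.57 T = 5100.4
T = 5100.4/67.57 ≈ 75.48 °C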